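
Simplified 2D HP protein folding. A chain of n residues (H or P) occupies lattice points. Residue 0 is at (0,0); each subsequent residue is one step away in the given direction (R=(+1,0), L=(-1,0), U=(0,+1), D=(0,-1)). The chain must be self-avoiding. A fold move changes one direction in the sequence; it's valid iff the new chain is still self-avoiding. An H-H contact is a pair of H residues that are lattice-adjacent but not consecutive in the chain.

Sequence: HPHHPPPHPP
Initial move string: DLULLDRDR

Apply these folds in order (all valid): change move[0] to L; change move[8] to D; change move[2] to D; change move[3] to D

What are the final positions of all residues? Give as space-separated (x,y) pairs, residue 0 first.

Answer: (0,0) (-1,0) (-2,0) (-2,-1) (-2,-2) (-3,-2) (-3,-3) (-2,-3) (-2,-4) (-2,-5)

Derivation:
Initial moves: DLULLDRDR
Fold: move[0]->L => LLULLDRDR (positions: [(0, 0), (-1, 0), (-2, 0), (-2, 1), (-3, 1), (-4, 1), (-4, 0), (-3, 0), (-3, -1), (-2, -1)])
Fold: move[8]->D => LLULLDRDD (positions: [(0, 0), (-1, 0), (-2, 0), (-2, 1), (-3, 1), (-4, 1), (-4, 0), (-3, 0), (-3, -1), (-3, -2)])
Fold: move[2]->D => LLDLLDRDD (positions: [(0, 0), (-1, 0), (-2, 0), (-2, -1), (-3, -1), (-4, -1), (-4, -2), (-3, -2), (-3, -3), (-3, -4)])
Fold: move[3]->D => LLDDLDRDD (positions: [(0, 0), (-1, 0), (-2, 0), (-2, -1), (-2, -2), (-3, -2), (-3, -3), (-2, -3), (-2, -4), (-2, -5)])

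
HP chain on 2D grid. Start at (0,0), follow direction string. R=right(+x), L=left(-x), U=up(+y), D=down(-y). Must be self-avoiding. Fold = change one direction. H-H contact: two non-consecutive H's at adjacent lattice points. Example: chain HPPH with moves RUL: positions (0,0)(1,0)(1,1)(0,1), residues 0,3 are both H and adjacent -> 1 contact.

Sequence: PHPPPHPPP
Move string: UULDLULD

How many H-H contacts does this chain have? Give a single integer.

Positions: [(0, 0), (0, 1), (0, 2), (-1, 2), (-1, 1), (-2, 1), (-2, 2), (-3, 2), (-3, 1)]
No H-H contacts found.

Answer: 0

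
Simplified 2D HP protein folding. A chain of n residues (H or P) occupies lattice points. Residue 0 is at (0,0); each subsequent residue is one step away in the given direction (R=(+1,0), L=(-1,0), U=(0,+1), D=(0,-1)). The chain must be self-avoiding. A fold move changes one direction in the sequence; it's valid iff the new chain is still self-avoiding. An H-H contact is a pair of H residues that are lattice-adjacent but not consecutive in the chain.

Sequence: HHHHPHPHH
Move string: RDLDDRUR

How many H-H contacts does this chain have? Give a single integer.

Answer: 2

Derivation:
Positions: [(0, 0), (1, 0), (1, -1), (0, -1), (0, -2), (0, -3), (1, -3), (1, -2), (2, -2)]
H-H contact: residue 0 @(0,0) - residue 3 @(0, -1)
H-H contact: residue 2 @(1,-1) - residue 7 @(1, -2)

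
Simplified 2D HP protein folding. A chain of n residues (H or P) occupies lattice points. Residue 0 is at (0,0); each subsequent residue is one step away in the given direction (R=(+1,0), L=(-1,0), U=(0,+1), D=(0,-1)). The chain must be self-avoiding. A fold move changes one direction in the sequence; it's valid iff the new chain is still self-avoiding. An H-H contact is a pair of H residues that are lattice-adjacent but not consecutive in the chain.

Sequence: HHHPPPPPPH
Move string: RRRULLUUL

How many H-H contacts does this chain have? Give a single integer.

Answer: 0

Derivation:
Positions: [(0, 0), (1, 0), (2, 0), (3, 0), (3, 1), (2, 1), (1, 1), (1, 2), (1, 3), (0, 3)]
No H-H contacts found.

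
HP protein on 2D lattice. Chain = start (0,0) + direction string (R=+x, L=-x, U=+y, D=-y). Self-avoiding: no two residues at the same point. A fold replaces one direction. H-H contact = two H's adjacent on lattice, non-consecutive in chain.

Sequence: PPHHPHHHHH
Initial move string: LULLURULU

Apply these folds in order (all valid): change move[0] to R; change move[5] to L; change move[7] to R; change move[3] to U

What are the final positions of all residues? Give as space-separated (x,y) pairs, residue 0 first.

Initial moves: LULLURULU
Fold: move[0]->R => RULLURULU (positions: [(0, 0), (1, 0), (1, 1), (0, 1), (-1, 1), (-1, 2), (0, 2), (0, 3), (-1, 3), (-1, 4)])
Fold: move[5]->L => RULLULULU (positions: [(0, 0), (1, 0), (1, 1), (0, 1), (-1, 1), (-1, 2), (-2, 2), (-2, 3), (-3, 3), (-3, 4)])
Fold: move[7]->R => RULLULURU (positions: [(0, 0), (1, 0), (1, 1), (0, 1), (-1, 1), (-1, 2), (-2, 2), (-2, 3), (-1, 3), (-1, 4)])
Fold: move[3]->U => RULUULURU (positions: [(0, 0), (1, 0), (1, 1), (0, 1), (0, 2), (0, 3), (-1, 3), (-1, 4), (0, 4), (0, 5)])

Answer: (0,0) (1,0) (1,1) (0,1) (0,2) (0,3) (-1,3) (-1,4) (0,4) (0,5)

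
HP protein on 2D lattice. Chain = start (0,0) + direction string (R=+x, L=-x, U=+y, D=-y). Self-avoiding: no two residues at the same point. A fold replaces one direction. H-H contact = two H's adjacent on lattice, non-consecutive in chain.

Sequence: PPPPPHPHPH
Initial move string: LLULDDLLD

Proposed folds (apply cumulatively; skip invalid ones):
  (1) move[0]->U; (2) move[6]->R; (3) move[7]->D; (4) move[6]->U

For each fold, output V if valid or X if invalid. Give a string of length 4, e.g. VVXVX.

Answer: VXVX

Derivation:
Initial: LLULDDLLD -> [(0, 0), (-1, 0), (-2, 0), (-2, 1), (-3, 1), (-3, 0), (-3, -1), (-4, -1), (-5, -1), (-5, -2)]
Fold 1: move[0]->U => ULULDDLLD VALID
Fold 2: move[6]->R => ULULDDRLD INVALID (collision), skipped
Fold 3: move[7]->D => ULULDDLDD VALID
Fold 4: move[6]->U => ULULDDUDD INVALID (collision), skipped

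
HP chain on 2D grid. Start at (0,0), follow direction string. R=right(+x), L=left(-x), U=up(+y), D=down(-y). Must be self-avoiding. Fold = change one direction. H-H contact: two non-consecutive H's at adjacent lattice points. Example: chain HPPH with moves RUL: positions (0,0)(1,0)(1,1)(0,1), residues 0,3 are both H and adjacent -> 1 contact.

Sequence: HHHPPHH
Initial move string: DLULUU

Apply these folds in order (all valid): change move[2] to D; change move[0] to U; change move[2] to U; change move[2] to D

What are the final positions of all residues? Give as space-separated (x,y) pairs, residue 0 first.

Answer: (0,0) (0,1) (-1,1) (-1,0) (-2,0) (-2,1) (-2,2)

Derivation:
Initial moves: DLULUU
Fold: move[2]->D => DLDLUU (positions: [(0, 0), (0, -1), (-1, -1), (-1, -2), (-2, -2), (-2, -1), (-2, 0)])
Fold: move[0]->U => ULDLUU (positions: [(0, 0), (0, 1), (-1, 1), (-1, 0), (-2, 0), (-2, 1), (-2, 2)])
Fold: move[2]->U => ULULUU (positions: [(0, 0), (0, 1), (-1, 1), (-1, 2), (-2, 2), (-2, 3), (-2, 4)])
Fold: move[2]->D => ULDLUU (positions: [(0, 0), (0, 1), (-1, 1), (-1, 0), (-2, 0), (-2, 1), (-2, 2)])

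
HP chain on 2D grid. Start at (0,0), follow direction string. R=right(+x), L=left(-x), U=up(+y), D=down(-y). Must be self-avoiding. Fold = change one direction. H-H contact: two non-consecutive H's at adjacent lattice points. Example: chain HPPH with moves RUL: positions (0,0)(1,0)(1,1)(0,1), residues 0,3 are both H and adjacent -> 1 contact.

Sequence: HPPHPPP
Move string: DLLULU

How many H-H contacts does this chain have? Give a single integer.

Answer: 0

Derivation:
Positions: [(0, 0), (0, -1), (-1, -1), (-2, -1), (-2, 0), (-3, 0), (-3, 1)]
No H-H contacts found.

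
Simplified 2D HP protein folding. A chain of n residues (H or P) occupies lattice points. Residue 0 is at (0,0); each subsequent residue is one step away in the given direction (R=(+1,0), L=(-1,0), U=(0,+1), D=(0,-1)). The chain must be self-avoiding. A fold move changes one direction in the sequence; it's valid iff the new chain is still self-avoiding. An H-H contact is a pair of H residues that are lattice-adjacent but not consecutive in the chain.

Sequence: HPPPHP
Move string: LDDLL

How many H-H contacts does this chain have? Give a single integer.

Answer: 0

Derivation:
Positions: [(0, 0), (-1, 0), (-1, -1), (-1, -2), (-2, -2), (-3, -2)]
No H-H contacts found.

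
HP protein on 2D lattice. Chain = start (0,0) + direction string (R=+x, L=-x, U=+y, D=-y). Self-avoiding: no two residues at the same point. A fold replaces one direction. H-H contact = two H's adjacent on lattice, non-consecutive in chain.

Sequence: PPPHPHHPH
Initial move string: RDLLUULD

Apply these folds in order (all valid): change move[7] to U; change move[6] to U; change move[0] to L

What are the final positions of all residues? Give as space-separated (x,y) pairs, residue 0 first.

Answer: (0,0) (-1,0) (-1,-1) (-2,-1) (-3,-1) (-3,0) (-3,1) (-3,2) (-3,3)

Derivation:
Initial moves: RDLLUULD
Fold: move[7]->U => RDLLUULU (positions: [(0, 0), (1, 0), (1, -1), (0, -1), (-1, -1), (-1, 0), (-1, 1), (-2, 1), (-2, 2)])
Fold: move[6]->U => RDLLUUUU (positions: [(0, 0), (1, 0), (1, -1), (0, -1), (-1, -1), (-1, 0), (-1, 1), (-1, 2), (-1, 3)])
Fold: move[0]->L => LDLLUUUU (positions: [(0, 0), (-1, 0), (-1, -1), (-2, -1), (-3, -1), (-3, 0), (-3, 1), (-3, 2), (-3, 3)])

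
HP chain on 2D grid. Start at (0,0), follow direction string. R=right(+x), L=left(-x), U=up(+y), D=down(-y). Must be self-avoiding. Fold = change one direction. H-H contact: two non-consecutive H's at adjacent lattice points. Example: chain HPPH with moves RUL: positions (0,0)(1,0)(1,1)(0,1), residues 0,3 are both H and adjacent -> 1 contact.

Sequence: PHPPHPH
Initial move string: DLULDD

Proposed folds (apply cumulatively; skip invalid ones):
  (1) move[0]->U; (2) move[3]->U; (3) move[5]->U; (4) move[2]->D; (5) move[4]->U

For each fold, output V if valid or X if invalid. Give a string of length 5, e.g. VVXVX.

Initial: DLULDD -> [(0, 0), (0, -1), (-1, -1), (-1, 0), (-2, 0), (-2, -1), (-2, -2)]
Fold 1: move[0]->U => ULULDD VALID
Fold 2: move[3]->U => ULUUDD INVALID (collision), skipped
Fold 3: move[5]->U => ULULDU INVALID (collision), skipped
Fold 4: move[2]->D => ULDLDD VALID
Fold 5: move[4]->U => ULDLUD INVALID (collision), skipped

Answer: VXXVX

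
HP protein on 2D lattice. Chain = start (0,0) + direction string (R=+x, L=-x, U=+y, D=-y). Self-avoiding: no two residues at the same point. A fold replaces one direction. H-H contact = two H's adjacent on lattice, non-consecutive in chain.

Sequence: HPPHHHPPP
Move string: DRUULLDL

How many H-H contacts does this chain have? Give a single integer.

Answer: 2

Derivation:
Positions: [(0, 0), (0, -1), (1, -1), (1, 0), (1, 1), (0, 1), (-1, 1), (-1, 0), (-2, 0)]
H-H contact: residue 0 @(0,0) - residue 3 @(1, 0)
H-H contact: residue 0 @(0,0) - residue 5 @(0, 1)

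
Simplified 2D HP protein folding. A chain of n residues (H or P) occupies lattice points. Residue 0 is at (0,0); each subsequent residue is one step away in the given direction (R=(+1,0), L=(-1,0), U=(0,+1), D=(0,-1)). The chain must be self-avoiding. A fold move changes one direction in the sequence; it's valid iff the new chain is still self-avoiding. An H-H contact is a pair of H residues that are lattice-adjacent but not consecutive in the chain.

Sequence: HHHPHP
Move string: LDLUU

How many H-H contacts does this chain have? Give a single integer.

Answer: 1

Derivation:
Positions: [(0, 0), (-1, 0), (-1, -1), (-2, -1), (-2, 0), (-2, 1)]
H-H contact: residue 1 @(-1,0) - residue 4 @(-2, 0)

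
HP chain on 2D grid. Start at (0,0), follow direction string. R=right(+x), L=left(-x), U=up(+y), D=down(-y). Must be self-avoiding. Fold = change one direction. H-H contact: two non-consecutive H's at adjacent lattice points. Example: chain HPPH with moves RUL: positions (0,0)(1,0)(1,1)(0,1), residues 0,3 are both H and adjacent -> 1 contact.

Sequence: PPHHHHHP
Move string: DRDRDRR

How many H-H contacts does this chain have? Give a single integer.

Answer: 0

Derivation:
Positions: [(0, 0), (0, -1), (1, -1), (1, -2), (2, -2), (2, -3), (3, -3), (4, -3)]
No H-H contacts found.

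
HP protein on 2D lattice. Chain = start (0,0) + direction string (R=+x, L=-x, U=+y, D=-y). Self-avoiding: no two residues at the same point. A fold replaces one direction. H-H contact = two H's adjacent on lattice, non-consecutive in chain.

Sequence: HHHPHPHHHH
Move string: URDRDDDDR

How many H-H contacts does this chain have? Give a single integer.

Answer: 0

Derivation:
Positions: [(0, 0), (0, 1), (1, 1), (1, 0), (2, 0), (2, -1), (2, -2), (2, -3), (2, -4), (3, -4)]
No H-H contacts found.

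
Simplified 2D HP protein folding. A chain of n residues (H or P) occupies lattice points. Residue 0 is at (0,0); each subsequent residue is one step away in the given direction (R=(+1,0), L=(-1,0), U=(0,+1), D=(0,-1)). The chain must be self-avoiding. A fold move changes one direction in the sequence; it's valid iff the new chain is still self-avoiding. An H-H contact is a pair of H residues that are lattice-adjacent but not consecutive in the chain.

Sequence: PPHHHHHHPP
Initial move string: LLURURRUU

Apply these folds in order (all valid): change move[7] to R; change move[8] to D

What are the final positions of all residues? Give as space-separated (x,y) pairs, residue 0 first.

Answer: (0,0) (-1,0) (-2,0) (-2,1) (-1,1) (-1,2) (0,2) (1,2) (2,2) (2,1)

Derivation:
Initial moves: LLURURRUU
Fold: move[7]->R => LLURURRRU (positions: [(0, 0), (-1, 0), (-2, 0), (-2, 1), (-1, 1), (-1, 2), (0, 2), (1, 2), (2, 2), (2, 3)])
Fold: move[8]->D => LLURURRRD (positions: [(0, 0), (-1, 0), (-2, 0), (-2, 1), (-1, 1), (-1, 2), (0, 2), (1, 2), (2, 2), (2, 1)])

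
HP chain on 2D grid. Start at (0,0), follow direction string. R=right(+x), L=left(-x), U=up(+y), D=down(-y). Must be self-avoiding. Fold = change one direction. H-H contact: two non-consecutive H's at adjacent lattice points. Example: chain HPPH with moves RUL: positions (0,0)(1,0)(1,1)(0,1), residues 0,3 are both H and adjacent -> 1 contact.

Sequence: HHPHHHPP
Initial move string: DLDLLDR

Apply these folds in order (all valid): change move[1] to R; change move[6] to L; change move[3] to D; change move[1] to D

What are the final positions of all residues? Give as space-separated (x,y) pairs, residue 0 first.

Initial moves: DLDLLDR
Fold: move[1]->R => DRDLLDR (positions: [(0, 0), (0, -1), (1, -1), (1, -2), (0, -2), (-1, -2), (-1, -3), (0, -3)])
Fold: move[6]->L => DRDLLDL (positions: [(0, 0), (0, -1), (1, -1), (1, -2), (0, -2), (-1, -2), (-1, -3), (-2, -3)])
Fold: move[3]->D => DRDDLDL (positions: [(0, 0), (0, -1), (1, -1), (1, -2), (1, -3), (0, -3), (0, -4), (-1, -4)])
Fold: move[1]->D => DDDDLDL (positions: [(0, 0), (0, -1), (0, -2), (0, -3), (0, -4), (-1, -4), (-1, -5), (-2, -5)])

Answer: (0,0) (0,-1) (0,-2) (0,-3) (0,-4) (-1,-4) (-1,-5) (-2,-5)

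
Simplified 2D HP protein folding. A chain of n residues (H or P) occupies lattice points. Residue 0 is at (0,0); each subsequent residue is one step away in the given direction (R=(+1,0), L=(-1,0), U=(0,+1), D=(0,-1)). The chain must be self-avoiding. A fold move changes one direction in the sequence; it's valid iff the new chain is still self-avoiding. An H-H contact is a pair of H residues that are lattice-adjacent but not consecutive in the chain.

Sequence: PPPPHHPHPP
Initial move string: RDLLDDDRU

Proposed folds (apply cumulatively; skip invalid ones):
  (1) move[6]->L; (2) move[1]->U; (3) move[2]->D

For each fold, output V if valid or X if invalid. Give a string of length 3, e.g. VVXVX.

Answer: XVX

Derivation:
Initial: RDLLDDDRU -> [(0, 0), (1, 0), (1, -1), (0, -1), (-1, -1), (-1, -2), (-1, -3), (-1, -4), (0, -4), (0, -3)]
Fold 1: move[6]->L => RDLLDDLRU INVALID (collision), skipped
Fold 2: move[1]->U => RULLDDDRU VALID
Fold 3: move[2]->D => RUDLDDDRU INVALID (collision), skipped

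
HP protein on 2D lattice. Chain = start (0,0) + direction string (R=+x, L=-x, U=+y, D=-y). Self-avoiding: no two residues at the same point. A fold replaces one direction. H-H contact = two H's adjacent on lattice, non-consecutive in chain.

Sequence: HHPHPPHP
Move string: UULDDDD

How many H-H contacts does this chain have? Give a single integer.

Answer: 0

Derivation:
Positions: [(0, 0), (0, 1), (0, 2), (-1, 2), (-1, 1), (-1, 0), (-1, -1), (-1, -2)]
No H-H contacts found.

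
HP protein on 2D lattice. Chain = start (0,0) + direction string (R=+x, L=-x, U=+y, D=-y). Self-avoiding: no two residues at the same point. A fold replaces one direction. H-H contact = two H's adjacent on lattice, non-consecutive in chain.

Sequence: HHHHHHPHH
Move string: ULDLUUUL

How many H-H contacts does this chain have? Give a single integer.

Positions: [(0, 0), (0, 1), (-1, 1), (-1, 0), (-2, 0), (-2, 1), (-2, 2), (-2, 3), (-3, 3)]
H-H contact: residue 0 @(0,0) - residue 3 @(-1, 0)
H-H contact: residue 2 @(-1,1) - residue 5 @(-2, 1)

Answer: 2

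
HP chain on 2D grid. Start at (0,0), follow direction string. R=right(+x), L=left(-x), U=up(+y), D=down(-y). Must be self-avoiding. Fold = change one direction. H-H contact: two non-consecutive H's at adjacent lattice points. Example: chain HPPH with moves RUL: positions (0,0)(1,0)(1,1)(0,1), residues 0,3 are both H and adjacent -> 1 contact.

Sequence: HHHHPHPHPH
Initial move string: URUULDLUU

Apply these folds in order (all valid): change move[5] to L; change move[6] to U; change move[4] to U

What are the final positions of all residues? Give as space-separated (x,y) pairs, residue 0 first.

Answer: (0,0) (0,1) (1,1) (1,2) (1,3) (1,4) (0,4) (0,5) (0,6) (0,7)

Derivation:
Initial moves: URUULDLUU
Fold: move[5]->L => URUULLLUU (positions: [(0, 0), (0, 1), (1, 1), (1, 2), (1, 3), (0, 3), (-1, 3), (-2, 3), (-2, 4), (-2, 5)])
Fold: move[6]->U => URUULLUUU (positions: [(0, 0), (0, 1), (1, 1), (1, 2), (1, 3), (0, 3), (-1, 3), (-1, 4), (-1, 5), (-1, 6)])
Fold: move[4]->U => URUUULUUU (positions: [(0, 0), (0, 1), (1, 1), (1, 2), (1, 3), (1, 4), (0, 4), (0, 5), (0, 6), (0, 7)])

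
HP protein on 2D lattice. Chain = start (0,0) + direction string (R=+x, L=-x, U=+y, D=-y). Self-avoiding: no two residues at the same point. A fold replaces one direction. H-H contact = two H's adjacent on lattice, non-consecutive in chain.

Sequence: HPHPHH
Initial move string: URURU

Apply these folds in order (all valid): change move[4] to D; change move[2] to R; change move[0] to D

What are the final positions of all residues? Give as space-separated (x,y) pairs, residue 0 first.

Initial moves: URURU
Fold: move[4]->D => URURD (positions: [(0, 0), (0, 1), (1, 1), (1, 2), (2, 2), (2, 1)])
Fold: move[2]->R => URRRD (positions: [(0, 0), (0, 1), (1, 1), (2, 1), (3, 1), (3, 0)])
Fold: move[0]->D => DRRRD (positions: [(0, 0), (0, -1), (1, -1), (2, -1), (3, -1), (3, -2)])

Answer: (0,0) (0,-1) (1,-1) (2,-1) (3,-1) (3,-2)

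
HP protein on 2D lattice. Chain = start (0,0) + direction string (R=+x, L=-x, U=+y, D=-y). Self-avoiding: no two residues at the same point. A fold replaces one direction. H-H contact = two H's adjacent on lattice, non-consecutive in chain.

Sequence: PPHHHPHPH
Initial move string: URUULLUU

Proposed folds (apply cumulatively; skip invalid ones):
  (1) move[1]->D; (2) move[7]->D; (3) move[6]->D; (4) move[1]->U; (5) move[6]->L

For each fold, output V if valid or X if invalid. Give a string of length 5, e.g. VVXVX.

Initial: URUULLUU -> [(0, 0), (0, 1), (1, 1), (1, 2), (1, 3), (0, 3), (-1, 3), (-1, 4), (-1, 5)]
Fold 1: move[1]->D => UDUULLUU INVALID (collision), skipped
Fold 2: move[7]->D => URUULLUD INVALID (collision), skipped
Fold 3: move[6]->D => URUULLDU INVALID (collision), skipped
Fold 4: move[1]->U => UUUULLUU VALID
Fold 5: move[6]->L => UUUULLLU VALID

Answer: XXXVV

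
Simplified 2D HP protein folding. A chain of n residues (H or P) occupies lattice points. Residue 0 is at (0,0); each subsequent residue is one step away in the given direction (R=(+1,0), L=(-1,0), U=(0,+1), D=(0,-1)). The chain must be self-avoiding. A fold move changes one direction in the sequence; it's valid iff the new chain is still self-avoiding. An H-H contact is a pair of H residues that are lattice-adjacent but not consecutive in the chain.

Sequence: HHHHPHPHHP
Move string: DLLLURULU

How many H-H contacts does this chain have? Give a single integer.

Answer: 1

Derivation:
Positions: [(0, 0), (0, -1), (-1, -1), (-2, -1), (-3, -1), (-3, 0), (-2, 0), (-2, 1), (-3, 1), (-3, 2)]
H-H contact: residue 5 @(-3,0) - residue 8 @(-3, 1)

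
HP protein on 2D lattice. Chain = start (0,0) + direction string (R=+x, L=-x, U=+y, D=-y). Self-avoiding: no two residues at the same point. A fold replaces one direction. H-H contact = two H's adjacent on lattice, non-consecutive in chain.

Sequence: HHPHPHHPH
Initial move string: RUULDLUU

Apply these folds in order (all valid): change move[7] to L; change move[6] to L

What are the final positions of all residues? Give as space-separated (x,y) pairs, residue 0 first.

Answer: (0,0) (1,0) (1,1) (1,2) (0,2) (0,1) (-1,1) (-2,1) (-3,1)

Derivation:
Initial moves: RUULDLUU
Fold: move[7]->L => RUULDLUL (positions: [(0, 0), (1, 0), (1, 1), (1, 2), (0, 2), (0, 1), (-1, 1), (-1, 2), (-2, 2)])
Fold: move[6]->L => RUULDLLL (positions: [(0, 0), (1, 0), (1, 1), (1, 2), (0, 2), (0, 1), (-1, 1), (-2, 1), (-3, 1)])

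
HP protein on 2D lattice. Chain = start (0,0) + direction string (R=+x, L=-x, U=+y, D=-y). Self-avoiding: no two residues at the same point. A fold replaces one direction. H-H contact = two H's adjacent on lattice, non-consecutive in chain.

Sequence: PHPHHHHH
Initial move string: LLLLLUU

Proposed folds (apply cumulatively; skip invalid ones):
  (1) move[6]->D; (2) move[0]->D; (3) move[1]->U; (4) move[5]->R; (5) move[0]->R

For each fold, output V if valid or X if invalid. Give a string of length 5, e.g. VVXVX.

Initial: LLLLLUU -> [(0, 0), (-1, 0), (-2, 0), (-3, 0), (-4, 0), (-5, 0), (-5, 1), (-5, 2)]
Fold 1: move[6]->D => LLLLLUD INVALID (collision), skipped
Fold 2: move[0]->D => DLLLLUU VALID
Fold 3: move[1]->U => DULLLUU INVALID (collision), skipped
Fold 4: move[5]->R => DLLLLRU INVALID (collision), skipped
Fold 5: move[0]->R => RLLLLUU INVALID (collision), skipped

Answer: XVXXX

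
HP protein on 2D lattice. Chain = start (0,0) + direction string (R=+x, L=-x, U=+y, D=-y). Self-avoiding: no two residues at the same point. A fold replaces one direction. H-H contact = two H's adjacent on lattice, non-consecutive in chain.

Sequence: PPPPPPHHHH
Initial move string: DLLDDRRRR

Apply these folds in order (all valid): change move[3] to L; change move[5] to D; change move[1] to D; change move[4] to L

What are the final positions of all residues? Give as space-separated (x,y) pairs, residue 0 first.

Initial moves: DLLDDRRRR
Fold: move[3]->L => DLLLDRRRR (positions: [(0, 0), (0, -1), (-1, -1), (-2, -1), (-3, -1), (-3, -2), (-2, -2), (-1, -2), (0, -2), (1, -2)])
Fold: move[5]->D => DLLLDDRRR (positions: [(0, 0), (0, -1), (-1, -1), (-2, -1), (-3, -1), (-3, -2), (-3, -3), (-2, -3), (-1, -3), (0, -3)])
Fold: move[1]->D => DDLLDDRRR (positions: [(0, 0), (0, -1), (0, -2), (-1, -2), (-2, -2), (-2, -3), (-2, -4), (-1, -4), (0, -4), (1, -4)])
Fold: move[4]->L => DDLLLDRRR (positions: [(0, 0), (0, -1), (0, -2), (-1, -2), (-2, -2), (-3, -2), (-3, -3), (-2, -3), (-1, -3), (0, -3)])

Answer: (0,0) (0,-1) (0,-2) (-1,-2) (-2,-2) (-3,-2) (-3,-3) (-2,-3) (-1,-3) (0,-3)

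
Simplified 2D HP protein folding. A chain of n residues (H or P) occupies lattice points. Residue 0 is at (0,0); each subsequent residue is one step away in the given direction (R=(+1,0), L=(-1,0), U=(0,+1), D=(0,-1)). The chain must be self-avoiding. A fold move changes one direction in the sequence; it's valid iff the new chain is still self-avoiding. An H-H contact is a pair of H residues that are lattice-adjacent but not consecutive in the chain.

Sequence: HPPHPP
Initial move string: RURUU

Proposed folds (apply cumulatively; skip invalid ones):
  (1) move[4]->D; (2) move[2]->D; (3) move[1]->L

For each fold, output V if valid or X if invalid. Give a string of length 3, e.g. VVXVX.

Initial: RURUU -> [(0, 0), (1, 0), (1, 1), (2, 1), (2, 2), (2, 3)]
Fold 1: move[4]->D => RURUD INVALID (collision), skipped
Fold 2: move[2]->D => RUDUU INVALID (collision), skipped
Fold 3: move[1]->L => RLRUU INVALID (collision), skipped

Answer: XXX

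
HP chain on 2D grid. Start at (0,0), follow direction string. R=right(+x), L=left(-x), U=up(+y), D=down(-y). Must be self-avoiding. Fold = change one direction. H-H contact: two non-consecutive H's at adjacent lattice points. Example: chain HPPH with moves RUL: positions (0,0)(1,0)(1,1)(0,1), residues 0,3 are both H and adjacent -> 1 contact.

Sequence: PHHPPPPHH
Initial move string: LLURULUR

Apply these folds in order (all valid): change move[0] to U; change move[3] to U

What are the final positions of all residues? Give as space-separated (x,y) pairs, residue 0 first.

Answer: (0,0) (0,1) (-1,1) (-1,2) (-1,3) (-1,4) (-2,4) (-2,5) (-1,5)

Derivation:
Initial moves: LLURULUR
Fold: move[0]->U => ULURULUR (positions: [(0, 0), (0, 1), (-1, 1), (-1, 2), (0, 2), (0, 3), (-1, 3), (-1, 4), (0, 4)])
Fold: move[3]->U => ULUUULUR (positions: [(0, 0), (0, 1), (-1, 1), (-1, 2), (-1, 3), (-1, 4), (-2, 4), (-2, 5), (-1, 5)])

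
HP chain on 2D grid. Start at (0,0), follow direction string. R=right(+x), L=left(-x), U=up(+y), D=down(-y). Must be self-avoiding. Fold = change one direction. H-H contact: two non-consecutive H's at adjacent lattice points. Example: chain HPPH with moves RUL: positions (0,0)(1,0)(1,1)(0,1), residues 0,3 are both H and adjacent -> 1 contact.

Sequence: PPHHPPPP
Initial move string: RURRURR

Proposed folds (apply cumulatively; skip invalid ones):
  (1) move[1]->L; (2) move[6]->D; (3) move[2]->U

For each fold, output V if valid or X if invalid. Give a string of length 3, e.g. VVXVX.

Initial: RURRURR -> [(0, 0), (1, 0), (1, 1), (2, 1), (3, 1), (3, 2), (4, 2), (5, 2)]
Fold 1: move[1]->L => RLRRURR INVALID (collision), skipped
Fold 2: move[6]->D => RURRURD VALID
Fold 3: move[2]->U => RUURURD VALID

Answer: XVV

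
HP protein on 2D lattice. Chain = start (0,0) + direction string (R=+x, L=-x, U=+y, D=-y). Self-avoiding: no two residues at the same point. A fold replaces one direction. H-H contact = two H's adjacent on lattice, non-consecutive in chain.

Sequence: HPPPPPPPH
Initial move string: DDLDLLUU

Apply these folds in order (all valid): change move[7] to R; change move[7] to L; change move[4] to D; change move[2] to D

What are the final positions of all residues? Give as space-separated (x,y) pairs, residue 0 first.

Answer: (0,0) (0,-1) (0,-2) (0,-3) (0,-4) (0,-5) (-1,-5) (-1,-4) (-2,-4)

Derivation:
Initial moves: DDLDLLUU
Fold: move[7]->R => DDLDLLUR (positions: [(0, 0), (0, -1), (0, -2), (-1, -2), (-1, -3), (-2, -3), (-3, -3), (-3, -2), (-2, -2)])
Fold: move[7]->L => DDLDLLUL (positions: [(0, 0), (0, -1), (0, -2), (-1, -2), (-1, -3), (-2, -3), (-3, -3), (-3, -2), (-4, -2)])
Fold: move[4]->D => DDLDDLUL (positions: [(0, 0), (0, -1), (0, -2), (-1, -2), (-1, -3), (-1, -4), (-2, -4), (-2, -3), (-3, -3)])
Fold: move[2]->D => DDDDDLUL (positions: [(0, 0), (0, -1), (0, -2), (0, -3), (0, -4), (0, -5), (-1, -5), (-1, -4), (-2, -4)])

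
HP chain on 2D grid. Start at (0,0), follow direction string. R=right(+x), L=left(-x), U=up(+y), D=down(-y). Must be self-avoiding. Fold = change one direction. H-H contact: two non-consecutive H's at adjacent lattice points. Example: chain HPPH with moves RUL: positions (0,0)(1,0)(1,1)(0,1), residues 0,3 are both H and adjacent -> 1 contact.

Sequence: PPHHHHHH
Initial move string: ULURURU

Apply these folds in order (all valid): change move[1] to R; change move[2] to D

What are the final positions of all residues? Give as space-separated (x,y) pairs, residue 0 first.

Initial moves: ULURURU
Fold: move[1]->R => URURURU (positions: [(0, 0), (0, 1), (1, 1), (1, 2), (2, 2), (2, 3), (3, 3), (3, 4)])
Fold: move[2]->D => URDRURU (positions: [(0, 0), (0, 1), (1, 1), (1, 0), (2, 0), (2, 1), (3, 1), (3, 2)])

Answer: (0,0) (0,1) (1,1) (1,0) (2,0) (2,1) (3,1) (3,2)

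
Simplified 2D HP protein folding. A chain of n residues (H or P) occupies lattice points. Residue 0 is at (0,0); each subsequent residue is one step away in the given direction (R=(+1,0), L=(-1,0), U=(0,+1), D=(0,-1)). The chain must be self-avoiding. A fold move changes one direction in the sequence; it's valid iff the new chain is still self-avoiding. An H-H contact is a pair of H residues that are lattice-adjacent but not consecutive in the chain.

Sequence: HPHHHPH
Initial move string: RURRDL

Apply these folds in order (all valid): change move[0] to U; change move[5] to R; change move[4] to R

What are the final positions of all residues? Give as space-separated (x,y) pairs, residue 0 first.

Initial moves: RURRDL
Fold: move[0]->U => UURRDL (positions: [(0, 0), (0, 1), (0, 2), (1, 2), (2, 2), (2, 1), (1, 1)])
Fold: move[5]->R => UURRDR (positions: [(0, 0), (0, 1), (0, 2), (1, 2), (2, 2), (2, 1), (3, 1)])
Fold: move[4]->R => UURRRR (positions: [(0, 0), (0, 1), (0, 2), (1, 2), (2, 2), (3, 2), (4, 2)])

Answer: (0,0) (0,1) (0,2) (1,2) (2,2) (3,2) (4,2)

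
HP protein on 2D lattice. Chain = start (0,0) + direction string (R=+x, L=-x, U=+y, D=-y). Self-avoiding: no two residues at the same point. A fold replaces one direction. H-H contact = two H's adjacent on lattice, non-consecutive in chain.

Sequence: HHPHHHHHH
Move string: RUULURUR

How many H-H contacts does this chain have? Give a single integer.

Positions: [(0, 0), (1, 0), (1, 1), (1, 2), (0, 2), (0, 3), (1, 3), (1, 4), (2, 4)]
H-H contact: residue 3 @(1,2) - residue 6 @(1, 3)

Answer: 1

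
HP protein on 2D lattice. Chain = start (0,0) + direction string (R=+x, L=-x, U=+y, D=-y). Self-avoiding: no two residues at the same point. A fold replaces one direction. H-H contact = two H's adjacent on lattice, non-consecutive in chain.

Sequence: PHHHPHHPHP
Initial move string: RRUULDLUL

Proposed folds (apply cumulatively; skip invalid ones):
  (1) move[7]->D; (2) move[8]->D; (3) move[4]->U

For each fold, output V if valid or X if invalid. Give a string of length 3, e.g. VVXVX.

Answer: XXX

Derivation:
Initial: RRUULDLUL -> [(0, 0), (1, 0), (2, 0), (2, 1), (2, 2), (1, 2), (1, 1), (0, 1), (0, 2), (-1, 2)]
Fold 1: move[7]->D => RRUULDLDL INVALID (collision), skipped
Fold 2: move[8]->D => RRUULDLUD INVALID (collision), skipped
Fold 3: move[4]->U => RRUUUDLUL INVALID (collision), skipped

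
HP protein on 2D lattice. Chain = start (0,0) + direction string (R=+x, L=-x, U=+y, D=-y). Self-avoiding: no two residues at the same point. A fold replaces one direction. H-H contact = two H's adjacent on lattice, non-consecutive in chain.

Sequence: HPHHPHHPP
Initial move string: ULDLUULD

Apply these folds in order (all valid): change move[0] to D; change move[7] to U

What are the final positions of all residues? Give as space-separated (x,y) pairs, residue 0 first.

Initial moves: ULDLUULD
Fold: move[0]->D => DLDLUULD (positions: [(0, 0), (0, -1), (-1, -1), (-1, -2), (-2, -2), (-2, -1), (-2, 0), (-3, 0), (-3, -1)])
Fold: move[7]->U => DLDLUULU (positions: [(0, 0), (0, -1), (-1, -1), (-1, -2), (-2, -2), (-2, -1), (-2, 0), (-3, 0), (-3, 1)])

Answer: (0,0) (0,-1) (-1,-1) (-1,-2) (-2,-2) (-2,-1) (-2,0) (-3,0) (-3,1)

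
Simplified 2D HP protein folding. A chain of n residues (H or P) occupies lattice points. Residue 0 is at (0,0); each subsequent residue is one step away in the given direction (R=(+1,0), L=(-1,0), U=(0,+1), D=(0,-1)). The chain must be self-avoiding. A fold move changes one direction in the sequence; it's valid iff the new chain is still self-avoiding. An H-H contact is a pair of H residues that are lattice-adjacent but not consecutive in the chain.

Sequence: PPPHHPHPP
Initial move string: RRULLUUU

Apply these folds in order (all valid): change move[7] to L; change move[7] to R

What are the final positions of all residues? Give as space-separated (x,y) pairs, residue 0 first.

Initial moves: RRULLUUU
Fold: move[7]->L => RRULLUUL (positions: [(0, 0), (1, 0), (2, 0), (2, 1), (1, 1), (0, 1), (0, 2), (0, 3), (-1, 3)])
Fold: move[7]->R => RRULLUUR (positions: [(0, 0), (1, 0), (2, 0), (2, 1), (1, 1), (0, 1), (0, 2), (0, 3), (1, 3)])

Answer: (0,0) (1,0) (2,0) (2,1) (1,1) (0,1) (0,2) (0,3) (1,3)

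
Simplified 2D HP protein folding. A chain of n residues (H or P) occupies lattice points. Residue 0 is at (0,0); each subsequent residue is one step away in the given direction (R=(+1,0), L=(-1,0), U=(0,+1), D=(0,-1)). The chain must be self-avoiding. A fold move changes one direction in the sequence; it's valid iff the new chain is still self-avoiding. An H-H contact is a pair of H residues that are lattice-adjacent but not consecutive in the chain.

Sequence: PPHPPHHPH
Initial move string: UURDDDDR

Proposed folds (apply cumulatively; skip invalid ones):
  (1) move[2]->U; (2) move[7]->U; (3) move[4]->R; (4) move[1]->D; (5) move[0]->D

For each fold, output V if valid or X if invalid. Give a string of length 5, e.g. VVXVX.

Answer: XXVXX

Derivation:
Initial: UURDDDDR -> [(0, 0), (0, 1), (0, 2), (1, 2), (1, 1), (1, 0), (1, -1), (1, -2), (2, -2)]
Fold 1: move[2]->U => UUUDDDDR INVALID (collision), skipped
Fold 2: move[7]->U => UURDDDDU INVALID (collision), skipped
Fold 3: move[4]->R => UURDRDDR VALID
Fold 4: move[1]->D => UDRDRDDR INVALID (collision), skipped
Fold 5: move[0]->D => DURDRDDR INVALID (collision), skipped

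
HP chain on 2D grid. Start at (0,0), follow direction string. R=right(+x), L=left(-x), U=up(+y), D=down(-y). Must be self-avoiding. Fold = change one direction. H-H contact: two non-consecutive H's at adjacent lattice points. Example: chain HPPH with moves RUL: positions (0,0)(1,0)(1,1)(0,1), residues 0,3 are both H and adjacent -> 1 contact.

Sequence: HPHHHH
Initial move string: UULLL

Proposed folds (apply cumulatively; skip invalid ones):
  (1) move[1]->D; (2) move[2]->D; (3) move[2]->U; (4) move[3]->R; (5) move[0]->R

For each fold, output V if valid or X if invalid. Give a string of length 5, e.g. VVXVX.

Initial: UULLL -> [(0, 0), (0, 1), (0, 2), (-1, 2), (-2, 2), (-3, 2)]
Fold 1: move[1]->D => UDLLL INVALID (collision), skipped
Fold 2: move[2]->D => UUDLL INVALID (collision), skipped
Fold 3: move[2]->U => UUULL VALID
Fold 4: move[3]->R => UUURL INVALID (collision), skipped
Fold 5: move[0]->R => RUULL VALID

Answer: XXVXV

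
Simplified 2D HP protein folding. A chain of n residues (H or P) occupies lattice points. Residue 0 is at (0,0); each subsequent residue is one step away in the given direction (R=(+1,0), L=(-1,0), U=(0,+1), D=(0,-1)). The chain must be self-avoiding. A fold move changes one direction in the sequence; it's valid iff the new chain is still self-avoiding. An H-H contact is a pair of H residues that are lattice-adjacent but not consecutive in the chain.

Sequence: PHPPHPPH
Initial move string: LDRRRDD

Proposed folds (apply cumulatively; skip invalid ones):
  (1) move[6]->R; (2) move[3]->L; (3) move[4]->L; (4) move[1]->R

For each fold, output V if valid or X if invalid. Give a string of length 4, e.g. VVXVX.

Answer: VXXX

Derivation:
Initial: LDRRRDD -> [(0, 0), (-1, 0), (-1, -1), (0, -1), (1, -1), (2, -1), (2, -2), (2, -3)]
Fold 1: move[6]->R => LDRRRDR VALID
Fold 2: move[3]->L => LDRLRDR INVALID (collision), skipped
Fold 3: move[4]->L => LDRRLDR INVALID (collision), skipped
Fold 4: move[1]->R => LRRRRDR INVALID (collision), skipped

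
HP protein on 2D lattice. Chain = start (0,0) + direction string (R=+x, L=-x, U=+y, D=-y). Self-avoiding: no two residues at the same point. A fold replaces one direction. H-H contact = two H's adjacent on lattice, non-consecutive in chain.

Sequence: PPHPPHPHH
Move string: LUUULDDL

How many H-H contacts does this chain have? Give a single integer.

Positions: [(0, 0), (-1, 0), (-1, 1), (-1, 2), (-1, 3), (-2, 3), (-2, 2), (-2, 1), (-3, 1)]
H-H contact: residue 2 @(-1,1) - residue 7 @(-2, 1)

Answer: 1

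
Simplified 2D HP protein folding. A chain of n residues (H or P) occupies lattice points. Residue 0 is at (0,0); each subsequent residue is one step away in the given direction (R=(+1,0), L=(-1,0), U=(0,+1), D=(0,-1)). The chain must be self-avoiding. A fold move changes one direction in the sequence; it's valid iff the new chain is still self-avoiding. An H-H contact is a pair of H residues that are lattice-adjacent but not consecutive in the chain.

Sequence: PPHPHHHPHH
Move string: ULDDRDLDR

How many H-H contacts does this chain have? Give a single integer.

Answer: 1

Derivation:
Positions: [(0, 0), (0, 1), (-1, 1), (-1, 0), (-1, -1), (0, -1), (0, -2), (-1, -2), (-1, -3), (0, -3)]
H-H contact: residue 6 @(0,-2) - residue 9 @(0, -3)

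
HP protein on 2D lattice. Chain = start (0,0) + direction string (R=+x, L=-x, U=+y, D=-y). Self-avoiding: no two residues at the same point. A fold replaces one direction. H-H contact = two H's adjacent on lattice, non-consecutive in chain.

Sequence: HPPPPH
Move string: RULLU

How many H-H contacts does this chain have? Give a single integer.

Answer: 0

Derivation:
Positions: [(0, 0), (1, 0), (1, 1), (0, 1), (-1, 1), (-1, 2)]
No H-H contacts found.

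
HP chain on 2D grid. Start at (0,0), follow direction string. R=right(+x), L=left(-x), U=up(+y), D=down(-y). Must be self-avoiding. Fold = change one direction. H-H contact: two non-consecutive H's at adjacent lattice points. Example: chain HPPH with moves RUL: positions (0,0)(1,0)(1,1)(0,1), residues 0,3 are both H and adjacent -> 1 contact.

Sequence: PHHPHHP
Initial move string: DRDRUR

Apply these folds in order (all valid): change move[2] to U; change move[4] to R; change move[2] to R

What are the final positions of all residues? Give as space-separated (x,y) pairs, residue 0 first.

Answer: (0,0) (0,-1) (1,-1) (2,-1) (3,-1) (4,-1) (5,-1)

Derivation:
Initial moves: DRDRUR
Fold: move[2]->U => DRURUR (positions: [(0, 0), (0, -1), (1, -1), (1, 0), (2, 0), (2, 1), (3, 1)])
Fold: move[4]->R => DRURRR (positions: [(0, 0), (0, -1), (1, -1), (1, 0), (2, 0), (3, 0), (4, 0)])
Fold: move[2]->R => DRRRRR (positions: [(0, 0), (0, -1), (1, -1), (2, -1), (3, -1), (4, -1), (5, -1)])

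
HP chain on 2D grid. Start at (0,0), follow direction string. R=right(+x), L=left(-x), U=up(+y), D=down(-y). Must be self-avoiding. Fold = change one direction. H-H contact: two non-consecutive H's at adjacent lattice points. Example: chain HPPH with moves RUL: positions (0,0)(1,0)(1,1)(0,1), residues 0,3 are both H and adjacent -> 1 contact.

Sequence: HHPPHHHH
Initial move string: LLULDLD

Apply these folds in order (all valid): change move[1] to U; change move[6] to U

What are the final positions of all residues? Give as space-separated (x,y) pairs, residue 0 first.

Initial moves: LLULDLD
Fold: move[1]->U => LUULDLD (positions: [(0, 0), (-1, 0), (-1, 1), (-1, 2), (-2, 2), (-2, 1), (-3, 1), (-3, 0)])
Fold: move[6]->U => LUULDLU (positions: [(0, 0), (-1, 0), (-1, 1), (-1, 2), (-2, 2), (-2, 1), (-3, 1), (-3, 2)])

Answer: (0,0) (-1,0) (-1,1) (-1,2) (-2,2) (-2,1) (-3,1) (-3,2)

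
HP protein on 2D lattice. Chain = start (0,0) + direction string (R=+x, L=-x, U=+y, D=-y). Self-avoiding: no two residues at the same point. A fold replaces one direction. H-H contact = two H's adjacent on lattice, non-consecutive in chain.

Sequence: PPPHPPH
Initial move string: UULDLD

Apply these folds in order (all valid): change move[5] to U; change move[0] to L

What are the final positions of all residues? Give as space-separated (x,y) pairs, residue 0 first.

Answer: (0,0) (-1,0) (-1,1) (-2,1) (-2,0) (-3,0) (-3,1)

Derivation:
Initial moves: UULDLD
Fold: move[5]->U => UULDLU (positions: [(0, 0), (0, 1), (0, 2), (-1, 2), (-1, 1), (-2, 1), (-2, 2)])
Fold: move[0]->L => LULDLU (positions: [(0, 0), (-1, 0), (-1, 1), (-2, 1), (-2, 0), (-3, 0), (-3, 1)])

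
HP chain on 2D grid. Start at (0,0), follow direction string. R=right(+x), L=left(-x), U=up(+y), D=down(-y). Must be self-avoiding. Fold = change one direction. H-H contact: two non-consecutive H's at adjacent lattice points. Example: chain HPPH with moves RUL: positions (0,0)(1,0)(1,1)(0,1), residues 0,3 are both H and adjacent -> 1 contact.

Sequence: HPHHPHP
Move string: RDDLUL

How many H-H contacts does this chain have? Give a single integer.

Answer: 2

Derivation:
Positions: [(0, 0), (1, 0), (1, -1), (1, -2), (0, -2), (0, -1), (-1, -1)]
H-H contact: residue 0 @(0,0) - residue 5 @(0, -1)
H-H contact: residue 2 @(1,-1) - residue 5 @(0, -1)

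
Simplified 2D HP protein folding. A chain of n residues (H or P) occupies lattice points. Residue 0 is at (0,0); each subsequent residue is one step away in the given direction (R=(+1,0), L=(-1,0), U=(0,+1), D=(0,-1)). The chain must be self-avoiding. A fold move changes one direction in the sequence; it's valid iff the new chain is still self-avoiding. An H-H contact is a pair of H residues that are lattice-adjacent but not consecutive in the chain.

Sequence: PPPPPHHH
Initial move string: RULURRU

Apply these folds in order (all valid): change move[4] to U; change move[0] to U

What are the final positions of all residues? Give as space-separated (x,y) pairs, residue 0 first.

Answer: (0,0) (0,1) (0,2) (-1,2) (-1,3) (-1,4) (0,4) (0,5)

Derivation:
Initial moves: RULURRU
Fold: move[4]->U => RULUURU (positions: [(0, 0), (1, 0), (1, 1), (0, 1), (0, 2), (0, 3), (1, 3), (1, 4)])
Fold: move[0]->U => UULUURU (positions: [(0, 0), (0, 1), (0, 2), (-1, 2), (-1, 3), (-1, 4), (0, 4), (0, 5)])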